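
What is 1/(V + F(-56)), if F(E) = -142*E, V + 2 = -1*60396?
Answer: -1/52446 ≈ -1.9067e-5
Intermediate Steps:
V = -60398 (V = -2 - 1*60396 = -2 - 60396 = -60398)
1/(V + F(-56)) = 1/(-60398 - 142*(-56)) = 1/(-60398 + 7952) = 1/(-52446) = -1/52446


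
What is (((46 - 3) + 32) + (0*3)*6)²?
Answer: 5625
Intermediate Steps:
(((46 - 3) + 32) + (0*3)*6)² = ((43 + 32) + 0*6)² = (75 + 0)² = 75² = 5625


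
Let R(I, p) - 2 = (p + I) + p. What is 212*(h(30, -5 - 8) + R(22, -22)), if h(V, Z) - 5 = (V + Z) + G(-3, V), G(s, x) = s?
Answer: -212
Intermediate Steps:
h(V, Z) = 2 + V + Z (h(V, Z) = 5 + ((V + Z) - 3) = 5 + (-3 + V + Z) = 2 + V + Z)
R(I, p) = 2 + I + 2*p (R(I, p) = 2 + ((p + I) + p) = 2 + ((I + p) + p) = 2 + (I + 2*p) = 2 + I + 2*p)
212*(h(30, -5 - 8) + R(22, -22)) = 212*((2 + 30 + (-5 - 8)) + (2 + 22 + 2*(-22))) = 212*((2 + 30 - 13) + (2 + 22 - 44)) = 212*(19 - 20) = 212*(-1) = -212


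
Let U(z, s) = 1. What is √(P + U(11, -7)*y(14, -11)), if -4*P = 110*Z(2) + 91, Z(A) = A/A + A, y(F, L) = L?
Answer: I*√465/2 ≈ 10.782*I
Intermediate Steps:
Z(A) = 1 + A
P = -421/4 (P = -(110*(1 + 2) + 91)/4 = -(110*3 + 91)/4 = -(330 + 91)/4 = -¼*421 = -421/4 ≈ -105.25)
√(P + U(11, -7)*y(14, -11)) = √(-421/4 + 1*(-11)) = √(-421/4 - 11) = √(-465/4) = I*√465/2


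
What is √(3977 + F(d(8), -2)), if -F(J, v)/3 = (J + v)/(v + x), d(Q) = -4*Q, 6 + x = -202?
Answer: √4871230/35 ≈ 63.060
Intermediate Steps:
x = -208 (x = -6 - 202 = -208)
F(J, v) = -3*(J + v)/(-208 + v) (F(J, v) = -3*(J + v)/(v - 208) = -3*(J + v)/(-208 + v))
√(3977 + F(d(8), -2)) = √(3977 + 3*(-(-4)*8 - 1*(-2))/(-208 - 2)) = √(3977 + 3*(-1*(-32) + 2)/(-210)) = √(3977 + 3*(-1/210)*(32 + 2)) = √(3977 + 3*(-1/210)*34) = √(3977 - 17/35) = √(139178/35) = √4871230/35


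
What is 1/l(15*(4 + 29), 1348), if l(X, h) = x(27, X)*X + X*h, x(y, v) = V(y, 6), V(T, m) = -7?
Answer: 1/663795 ≈ 1.5065e-6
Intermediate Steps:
x(y, v) = -7
l(X, h) = -7*X + X*h
1/l(15*(4 + 29), 1348) = 1/((15*(4 + 29))*(-7 + 1348)) = 1/((15*33)*1341) = 1/(495*1341) = 1/663795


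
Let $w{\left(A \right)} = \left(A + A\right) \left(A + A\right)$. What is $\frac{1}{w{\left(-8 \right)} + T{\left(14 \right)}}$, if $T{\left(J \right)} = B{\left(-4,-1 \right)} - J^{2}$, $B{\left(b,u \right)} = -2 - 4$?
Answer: $\frac{1}{54} \approx 0.018519$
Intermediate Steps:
$w{\left(A \right)} = 4 A^{2}$ ($w{\left(A \right)} = 2 A 2 A = 4 A^{2}$)
$B{\left(b,u \right)} = -6$ ($B{\left(b,u \right)} = -2 - 4 = -6$)
$T{\left(J \right)} = -6 - J^{2}$
$\frac{1}{w{\left(-8 \right)} + T{\left(14 \right)}} = \frac{1}{4 \left(-8\right)^{2} - 202} = \frac{1}{4 \cdot 64 - 202} = \frac{1}{256 - 202} = \frac{1}{54}$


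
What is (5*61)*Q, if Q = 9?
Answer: 2745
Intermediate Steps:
(5*61)*Q = (5*61)*9 = 305*9 = 2745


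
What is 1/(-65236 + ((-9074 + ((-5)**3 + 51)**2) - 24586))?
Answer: -1/93420 ≈ -1.0704e-5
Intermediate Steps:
1/(-65236 + ((-9074 + ((-5)**3 + 51)**2) - 24586)) = 1/(-65236 + ((-9074 + (-125 + 51)**2) - 24586)) = 1/(-65236 + ((-9074 + (-74)**2) - 24586)) = 1/(-65236 + ((-9074 + 5476) - 24586)) = 1/(-65236 + (-3598 - 24586)) = 1/(-65236 - 28184) = 1/(-93420) = -1/93420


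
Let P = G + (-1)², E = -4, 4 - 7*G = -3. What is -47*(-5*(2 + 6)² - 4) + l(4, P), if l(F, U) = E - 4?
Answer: 15220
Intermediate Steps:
G = 1 (G = 4/7 - ⅐*(-3) = 4/7 + 3/7 = 1)
P = 2 (P = 1 + (-1)² = 1 + 1 = 2)
l(F, U) = -8 (l(F, U) = -4 - 4 = -8)
-47*(-5*(2 + 6)² - 4) + l(4, P) = -47*(-5*(2 + 6)² - 4) - 8 = -47*(-5*8² - 4) - 8 = -47*(-5*64 - 4) - 8 = -47*(-320 - 4) - 8 = -47*(-324) - 8 = 15228 - 8 = 15220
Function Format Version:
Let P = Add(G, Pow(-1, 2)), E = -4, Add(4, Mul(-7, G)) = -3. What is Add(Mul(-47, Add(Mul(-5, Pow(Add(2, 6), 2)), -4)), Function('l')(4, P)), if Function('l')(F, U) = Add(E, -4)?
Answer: 15220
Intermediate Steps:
G = 1 (G = Add(Rational(4, 7), Mul(Rational(-1, 7), -3)) = Add(Rational(4, 7), Rational(3, 7)) = 1)
P = 2 (P = Add(1, Pow(-1, 2)) = Add(1, 1) = 2)
Function('l')(F, U) = -8 (Function('l')(F, U) = Add(-4, -4) = -8)
Add(Mul(-47, Add(Mul(-5, Pow(Add(2, 6), 2)), -4)), Function('l')(4, P)) = Add(Mul(-47, Add(Mul(-5, Pow(Add(2, 6), 2)), -4)), -8) = Add(Mul(-47, Add(Mul(-5, Pow(8, 2)), -4)), -8) = Add(Mul(-47, Add(Mul(-5, 64), -4)), -8) = Add(Mul(-47, Add(-320, -4)), -8) = Add(Mul(-47, -324), -8) = Add(15228, -8) = 15220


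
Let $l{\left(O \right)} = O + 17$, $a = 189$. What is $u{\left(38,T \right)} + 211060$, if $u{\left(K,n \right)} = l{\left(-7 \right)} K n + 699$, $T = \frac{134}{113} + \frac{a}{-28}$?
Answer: $\frac{23689842}{113} \approx 2.0964 \cdot 10^{5}$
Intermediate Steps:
$l{\left(O \right)} = 17 + O$
$T = - \frac{2515}{452}$ ($T = \frac{134}{113} + \frac{189}{-28} = 134 \cdot \frac{1}{113} + 189 \left(- \frac{1}{28}\right) = \frac{134}{113} - \frac{27}{4} = - \frac{2515}{452} \approx -5.5642$)
$u{\left(K,n \right)} = 699 + 10 K n$ ($u{\left(K,n \right)} = \left(17 - 7\right) K n + 699 = 10 K n + 699 = 699 + 10 K n$)
$u{\left(38,T \right)} + 211060 = \left(699 + 10 \cdot 38 \left(- \frac{2515}{452}\right)\right) + 211060 = \left(699 - \frac{238925}{113}\right) + 211060 = - \frac{159938}{113} + 211060 = \frac{23689842}{113}$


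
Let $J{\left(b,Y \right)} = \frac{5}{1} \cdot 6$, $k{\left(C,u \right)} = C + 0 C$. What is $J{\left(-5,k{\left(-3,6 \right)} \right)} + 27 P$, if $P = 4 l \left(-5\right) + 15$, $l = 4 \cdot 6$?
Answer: $-12525$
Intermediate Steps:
$k{\left(C,u \right)} = C$ ($k{\left(C,u \right)} = C + 0 = C$)
$l = 24$
$J{\left(b,Y \right)} = 30$ ($J{\left(b,Y \right)} = 5 \cdot 1 \cdot 6 = 5 \cdot 6 = 30$)
$P = -465$ ($P = 4 \cdot 24 \left(-5\right) + 15 = 96 \left(-5\right) + 15 = -480 + 15 = -465$)
$J{\left(-5,k{\left(-3,6 \right)} \right)} + 27 P = 30 + 27 \left(-465\right) = 30 - 12555 = -12525$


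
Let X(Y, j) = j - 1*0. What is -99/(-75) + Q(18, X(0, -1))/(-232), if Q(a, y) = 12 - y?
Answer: 7331/5800 ≈ 1.2640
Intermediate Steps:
X(Y, j) = j (X(Y, j) = j + 0 = j)
-99/(-75) + Q(18, X(0, -1))/(-232) = -99/(-75) + (12 - 1*(-1))/(-232) = -99*(-1/75) + (12 + 1)*(-1/232) = 33/25 + 13*(-1/232) = 33/25 - 13/232 = 7331/5800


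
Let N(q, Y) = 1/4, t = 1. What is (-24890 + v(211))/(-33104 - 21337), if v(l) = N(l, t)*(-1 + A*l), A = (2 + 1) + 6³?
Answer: 1482/6049 ≈ 0.24500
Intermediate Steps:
A = 219 (A = 3 + 216 = 219)
N(q, Y) = ¼
v(l) = -¼ + 219*l/4 (v(l) = (-1 + 219*l)/4 = -¼ + 219*l/4)
(-24890 + v(211))/(-33104 - 21337) = (-24890 + (-¼ + (219/4)*211))/(-33104 - 21337) = (-24890 + (-¼ + 46209/4))/(-54441) = (-24890 + 11552)*(-1/54441) = -13338*(-1/54441) = 1482/6049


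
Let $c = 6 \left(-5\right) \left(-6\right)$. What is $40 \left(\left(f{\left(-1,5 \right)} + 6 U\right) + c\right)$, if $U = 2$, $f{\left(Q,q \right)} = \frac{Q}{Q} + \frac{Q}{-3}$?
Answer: $\frac{23200}{3} \approx 7733.3$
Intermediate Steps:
$f{\left(Q,q \right)} = 1 - \frac{Q}{3}$ ($f{\left(Q,q \right)} = 1 + Q \left(- \frac{1}{3}\right) = 1 - \frac{Q}{3}$)
$c = 180$ ($c = \left(-30\right) \left(-6\right) = 180$)
$40 \left(\left(f{\left(-1,5 \right)} + 6 U\right) + c\right) = 40 \left(\left(\left(1 - - \frac{1}{3}\right) + 6 \cdot 2\right) + 180\right) = 40 \left(\left(\left(1 + \frac{1}{3}\right) + 12\right) + 180\right) = 40 \left(\left(\frac{4}{3} + 12\right) + 180\right) = 40 \left(\frac{40}{3} + 180\right) = 40 \cdot \frac{580}{3} = \frac{23200}{3}$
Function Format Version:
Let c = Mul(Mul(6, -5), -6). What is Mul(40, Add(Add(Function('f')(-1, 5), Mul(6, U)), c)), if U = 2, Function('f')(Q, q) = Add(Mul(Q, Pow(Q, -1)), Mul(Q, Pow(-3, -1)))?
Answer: Rational(23200, 3) ≈ 7733.3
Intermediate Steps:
Function('f')(Q, q) = Add(1, Mul(Rational(-1, 3), Q)) (Function('f')(Q, q) = Add(1, Mul(Q, Rational(-1, 3))) = Add(1, Mul(Rational(-1, 3), Q)))
c = 180 (c = Mul(-30, -6) = 180)
Mul(40, Add(Add(Function('f')(-1, 5), Mul(6, U)), c)) = Mul(40, Add(Add(Add(1, Mul(Rational(-1, 3), -1)), Mul(6, 2)), 180)) = Mul(40, Add(Add(Add(1, Rational(1, 3)), 12), 180)) = Mul(40, Add(Add(Rational(4, 3), 12), 180)) = Mul(40, Add(Rational(40, 3), 180)) = Mul(40, Rational(580, 3)) = Rational(23200, 3)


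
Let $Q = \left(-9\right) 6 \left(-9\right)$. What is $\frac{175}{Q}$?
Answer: $\frac{175}{486} \approx 0.36008$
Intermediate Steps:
$Q = 486$ ($Q = \left(-54\right) \left(-9\right) = 486$)
$\frac{175}{Q} = \frac{175}{486}$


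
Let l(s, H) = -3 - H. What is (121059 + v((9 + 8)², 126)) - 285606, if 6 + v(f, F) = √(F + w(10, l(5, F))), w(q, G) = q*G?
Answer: -164553 + 2*I*√291 ≈ -1.6455e+5 + 34.117*I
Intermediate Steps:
w(q, G) = G*q
v(f, F) = -6 + √(-30 - 9*F) (v(f, F) = -6 + √(F + (-3 - F)*10) = -6 + √(F + (-30 - 10*F)) = -6 + √(-30 - 9*F))
(121059 + v((9 + 8)², 126)) - 285606 = (121059 + (-6 + √(-30 - 9*126))) - 285606 = (121059 + (-6 + √(-30 - 1134))) - 285606 = (121059 + (-6 + √(-1164))) - 285606 = (121059 + (-6 + 2*I*√291)) - 285606 = (121053 + 2*I*√291) - 285606 = -164553 + 2*I*√291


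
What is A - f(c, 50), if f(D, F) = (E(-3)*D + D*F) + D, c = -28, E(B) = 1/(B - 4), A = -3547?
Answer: -2123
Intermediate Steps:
E(B) = 1/(-4 + B)
f(D, F) = 6*D/7 + D*F (f(D, F) = (D/(-4 - 3) + D*F) + D = (D/(-7) + D*F) + D = (-D/7 + D*F) + D = 6*D/7 + D*F)
A - f(c, 50) = -3547 - (-28)*(6 + 7*50)/7 = -3547 - (-28)*(6 + 350)/7 = -3547 - (-28)*356/7 = -3547 - 1*(-1424) = -3547 + 1424 = -2123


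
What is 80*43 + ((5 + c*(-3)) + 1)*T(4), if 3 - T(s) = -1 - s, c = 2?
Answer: 3440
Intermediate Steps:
T(s) = 4 + s (T(s) = 3 - (-1 - s) = 3 + (1 + s) = 4 + s)
80*43 + ((5 + c*(-3)) + 1)*T(4) = 80*43 + ((5 + 2*(-3)) + 1)*(4 + 4) = 3440 + ((5 - 6) + 1)*8 = 3440 + (-1 + 1)*8 = 3440 + 0*8 = 3440 + 0 = 3440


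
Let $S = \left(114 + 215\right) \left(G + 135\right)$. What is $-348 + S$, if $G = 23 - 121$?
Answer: $11825$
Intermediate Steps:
$G = -98$ ($G = 23 - 121 = -98$)
$S = 12173$ ($S = \left(114 + 215\right) \left(-98 + 135\right) = 329 \cdot 37 = 12173$)
$-348 + S = -348 + 12173 = 11825$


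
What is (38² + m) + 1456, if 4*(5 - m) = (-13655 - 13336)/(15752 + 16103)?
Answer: 370182091/127420 ≈ 2905.2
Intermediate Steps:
m = 664091/127420 (m = 5 - (-13655 - 13336)/(4*(15752 + 16103)) = 5 - (-26991)/(4*31855) = 5 - ¼*(-26991/31855) = 5 + 26991/127420 = 664091/127420 ≈ 5.2118)
(38² + m) + 1456 = (38² + 664091/127420) + 1456 = (1444 + 664091/127420) + 1456 = 184658571/127420 + 1456 = 370182091/127420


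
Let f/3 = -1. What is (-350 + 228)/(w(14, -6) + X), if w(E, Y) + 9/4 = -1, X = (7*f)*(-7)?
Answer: -488/575 ≈ -0.84870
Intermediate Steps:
f = -3 (f = 3*(-1) = -3)
X = 147 (X = (7*(-3))*(-7) = -21*(-7) = 147)
w(E, Y) = -13/4 (w(E, Y) = -9/4 - 1 = -13/4)
(-350 + 228)/(w(14, -6) + X) = (-350 + 228)/(-13/4 + 147) = -122/575/4 = -122*4/575 = -488/575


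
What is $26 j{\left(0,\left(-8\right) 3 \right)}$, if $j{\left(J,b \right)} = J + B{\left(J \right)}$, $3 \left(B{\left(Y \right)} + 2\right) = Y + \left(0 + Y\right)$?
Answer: $-52$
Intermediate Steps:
$B{\left(Y \right)} = -2 + \frac{2 Y}{3}$ ($B{\left(Y \right)} = -2 + \frac{Y + \left(0 + Y\right)}{3} = -2 + \frac{Y + Y}{3} = -2 + \frac{2 Y}{3}$)
$j{\left(J,b \right)} = -2 + \frac{5 J}{3}$ ($j{\left(J,b \right)} = J + \left(-2 + \frac{2 J}{3}\right) = -2 + \frac{5 J}{3}$)
$26 j{\left(0,\left(-8\right) 3 \right)} = 26 \left(-2 + \frac{5}{3} \cdot 0\right) = 26 \left(-2 + 0\right) = 26 \left(-2\right) = -52$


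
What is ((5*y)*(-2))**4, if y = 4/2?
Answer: 160000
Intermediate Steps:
y = 2 (y = 4*(1/2) = 2)
((5*y)*(-2))**4 = ((5*2)*(-2))**4 = (10*(-2))**4 = (-20)**4 = 160000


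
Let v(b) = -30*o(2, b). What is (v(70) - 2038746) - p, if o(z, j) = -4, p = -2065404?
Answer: 26778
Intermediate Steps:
v(b) = 120 (v(b) = -30*(-4) = 120)
(v(70) - 2038746) - p = (120 - 2038746) - 1*(-2065404) = -2038626 + 2065404 = 26778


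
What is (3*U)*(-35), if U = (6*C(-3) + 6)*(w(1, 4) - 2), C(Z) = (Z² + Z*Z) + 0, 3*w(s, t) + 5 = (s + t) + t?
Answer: 7980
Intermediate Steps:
w(s, t) = -5/3 + s/3 + 2*t/3 (w(s, t) = -5/3 + ((s + t) + t)/3 = -5/3 + (s + 2*t)/3 = -5/3 + (s/3 + 2*t/3) = -5/3 + s/3 + 2*t/3)
C(Z) = 2*Z² (C(Z) = (Z² + Z²) + 0 = 2*Z² + 0 = 2*Z²)
U = -76 (U = (6*(2*(-3)²) + 6)*((-5/3 + (⅓)*1 + (⅔)*4) - 2) = (6*(2*9) + 6)*((-5/3 + ⅓ + 8/3) - 2) = (6*18 + 6)*(4/3 - 2) = (108 + 6)*(-⅔) = 114*(-⅔) = -76)
(3*U)*(-35) = (3*(-76))*(-35) = -228*(-35) = 7980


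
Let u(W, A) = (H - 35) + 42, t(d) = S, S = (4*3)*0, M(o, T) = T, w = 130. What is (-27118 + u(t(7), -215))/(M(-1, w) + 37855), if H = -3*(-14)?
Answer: -27069/37985 ≈ -0.71262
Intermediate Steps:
S = 0 (S = 12*0 = 0)
H = 42
t(d) = 0
u(W, A) = 49 (u(W, A) = (42 - 35) + 42 = 7 + 42 = 49)
(-27118 + u(t(7), -215))/(M(-1, w) + 37855) = (-27118 + 49)/(130 + 37855) = -27069/37985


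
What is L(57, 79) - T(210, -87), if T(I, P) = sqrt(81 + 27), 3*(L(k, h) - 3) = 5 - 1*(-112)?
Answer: 42 - 6*sqrt(3) ≈ 31.608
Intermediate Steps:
L(k, h) = 42 (L(k, h) = 3 + (5 - 1*(-112))/3 = 3 + (5 + 112)/3 = 3 + (1/3)*117 = 3 + 39 = 42)
T(I, P) = 6*sqrt(3) (T(I, P) = sqrt(108) = 6*sqrt(3))
L(57, 79) - T(210, -87) = 42 - 6*sqrt(3)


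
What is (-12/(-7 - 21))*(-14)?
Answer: -6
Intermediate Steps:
(-12/(-7 - 21))*(-14) = (-12/(-28))*(-14) = -1/28*(-12)*(-14) = (3/7)*(-14) = -6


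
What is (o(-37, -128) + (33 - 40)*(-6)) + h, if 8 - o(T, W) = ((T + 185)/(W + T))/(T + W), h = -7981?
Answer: -215921623/27225 ≈ -7931.0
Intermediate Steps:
o(T, W) = 8 - (185 + T)/(T + W)**2 (o(T, W) = 8 - (T + 185)/(W + T)/(T + W) = 8 - (185 + T)/(T + W)/(T + W) = 8 - (185 + T)/(T + W)**2)
(o(-37, -128) + (33 - 40)*(-6)) + h = ((-185 - 1*(-37) + 8*(-37 - 128)**2)/(-37 - 128)**2 + (33 - 40)*(-6)) - 7981 = ((-185 + 37 + 8*(-165)**2)/(-165)**2 - 7*(-6)) - 7981 = ((-185 + 37 + 8*27225)/27225 + 42) - 7981 = ((-185 + 37 + 217800)/27225 + 42) - 7981 = ((1/27225)*217652 + 42) - 7981 = (217652/27225 + 42) - 7981 = 1361102/27225 - 7981 = -215921623/27225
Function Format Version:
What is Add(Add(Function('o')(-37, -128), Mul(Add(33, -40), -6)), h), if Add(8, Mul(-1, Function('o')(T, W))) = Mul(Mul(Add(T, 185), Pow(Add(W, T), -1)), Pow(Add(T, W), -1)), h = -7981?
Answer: Rational(-215921623, 27225) ≈ -7931.0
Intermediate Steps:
Function('o')(T, W) = Add(8, Mul(-1, Pow(Add(T, W), -2), Add(185, T))) (Function('o')(T, W) = Add(8, Mul(-1, Mul(Mul(Add(T, 185), Pow(Add(W, T), -1)), Pow(Add(T, W), -1)))) = Add(8, Mul(-1, Mul(Mul(Add(185, T), Pow(Add(T, W), -1)), Pow(Add(T, W), -1)))) = Add(8, Mul(-1, Mul(Mul(Pow(Add(T, W), -1), Add(185, T)), Pow(Add(T, W), -1)))) = Add(8, Mul(-1, Mul(Pow(Add(T, W), -2), Add(185, T)))) = Add(8, Mul(-1, Pow(Add(T, W), -2), Add(185, T))))
Add(Add(Function('o')(-37, -128), Mul(Add(33, -40), -6)), h) = Add(Add(Mul(Pow(Add(-37, -128), -2), Add(-185, Mul(-1, -37), Mul(8, Pow(Add(-37, -128), 2)))), Mul(Add(33, -40), -6)), -7981) = Add(Add(Mul(Pow(-165, -2), Add(-185, 37, Mul(8, Pow(-165, 2)))), Mul(-7, -6)), -7981) = Add(Add(Mul(Rational(1, 27225), Add(-185, 37, Mul(8, 27225))), 42), -7981) = Add(Add(Mul(Rational(1, 27225), Add(-185, 37, 217800)), 42), -7981) = Add(Add(Mul(Rational(1, 27225), 217652), 42), -7981) = Add(Add(Rational(217652, 27225), 42), -7981) = Add(Rational(1361102, 27225), -7981) = Rational(-215921623, 27225)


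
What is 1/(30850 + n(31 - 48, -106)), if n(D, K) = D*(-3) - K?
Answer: 1/31007 ≈ 3.2251e-5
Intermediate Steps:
n(D, K) = -K - 3*D (n(D, K) = -3*D - K = -K - 3*D)
1/(30850 + n(31 - 48, -106)) = 1/(30850 + (-1*(-106) - 3*(31 - 48))) = 1/(30850 + (106 - 3*(-17))) = 1/(30850 + (106 + 51)) = 1/(30850 + 157) = 1/31007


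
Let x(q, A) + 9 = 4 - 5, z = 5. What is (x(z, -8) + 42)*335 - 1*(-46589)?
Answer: 57309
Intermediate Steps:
x(q, A) = -10 (x(q, A) = -9 + (4 - 5) = -9 - 1 = -10)
(x(z, -8) + 42)*335 - 1*(-46589) = (-10 + 42)*335 - 1*(-46589) = 32*335 + 46589 = 10720 + 46589 = 57309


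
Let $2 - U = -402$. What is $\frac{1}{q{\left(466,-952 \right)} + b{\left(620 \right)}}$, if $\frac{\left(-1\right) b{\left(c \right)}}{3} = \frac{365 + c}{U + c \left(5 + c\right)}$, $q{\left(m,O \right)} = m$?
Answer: $\frac{387904}{180760309} \approx 0.002146$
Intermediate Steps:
$U = 404$ ($U = 2 - -402 = 2 + 402 = 404$)
$b{\left(c \right)} = - \frac{3 \left(365 + c\right)}{404 + c \left(5 + c\right)}$ ($b{\left(c \right)} = - 3 \frac{365 + c}{404 + c \left(5 + c\right)} = - \frac{3 \left(365 + c\right)}{404 + c \left(5 + c\right)}$)
$\frac{1}{q{\left(466,-952 \right)} + b{\left(620 \right)}} = \frac{1}{466 + \frac{3 \left(-365 - 620\right)}{404 + 620^{2} + 5 \cdot 620}} = \frac{1}{466 + \frac{3 \left(-365 - 620\right)}{404 + 384400 + 3100}} = \frac{1}{466 + 3 \cdot \frac{1}{387904} \left(-985\right)} = \frac{1}{466 - \frac{2955}{387904}} = \frac{1}{\frac{180760309}{387904}} = \frac{387904}{180760309}$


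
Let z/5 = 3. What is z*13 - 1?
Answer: 194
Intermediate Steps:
z = 15 (z = 5*3 = 15)
z*13 - 1 = 15*13 - 1 = 195 - 1 = 194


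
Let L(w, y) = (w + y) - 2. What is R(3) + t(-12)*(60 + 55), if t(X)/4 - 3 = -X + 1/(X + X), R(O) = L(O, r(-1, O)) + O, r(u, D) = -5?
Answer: 41279/6 ≈ 6879.8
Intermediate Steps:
L(w, y) = -2 + w + y
R(O) = -7 + 2*O (R(O) = (-2 + O - 5) + O = (-7 + O) + O = -7 + 2*O)
t(X) = 12 - 4*X + 2/X (t(X) = 12 + 4*(-X + 1/(X + X)) = 12 + 4*(-X + 1/(2*X)) = 12 + 4*(1/(2*X) - X) = 12 + (-4*X + 2/X) = 12 - 4*X + 2/X)
R(3) + t(-12)*(60 + 55) = (-7 + 2*3) + (12 - 4*(-12) + 2/(-12))*(60 + 55) = (-7 + 6) + (12 + 48 + 2*(-1/12))*115 = -1 + (12 + 48 - ⅙)*115 = -1 + (359/6)*115 = -1 + 41285/6 = 41279/6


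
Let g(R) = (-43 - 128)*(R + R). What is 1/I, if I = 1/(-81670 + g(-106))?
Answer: -45418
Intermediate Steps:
g(R) = -342*R
I = -1/45418 (I = 1/(-81670 - 342*(-106)) = 1/(-81670 + 36252) = 1/(-45418) = -1/45418 ≈ -2.2018e-5)
1/I = 1/(-1/45418) = -45418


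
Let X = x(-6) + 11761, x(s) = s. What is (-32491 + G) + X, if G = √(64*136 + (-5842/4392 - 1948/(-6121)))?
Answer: -20736 + √43679264781741211/2240286 ≈ -20643.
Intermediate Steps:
X = 11755 (X = -6 + 11761 = 11755)
G = √43679264781741211/2240286 (G = √(8704 + (-5842*1/4392 - 1948*(-1/6121))) = √(8704 + (-2921/2196 + 1948/6121)) = √(8704 - 13601633/13441716) = √(116983094431/13441716) = √43679264781741211/2240286 ≈ 93.290)
(-32491 + G) + X = (-32491 + √43679264781741211/2240286) + 11755 = -20736 + √43679264781741211/2240286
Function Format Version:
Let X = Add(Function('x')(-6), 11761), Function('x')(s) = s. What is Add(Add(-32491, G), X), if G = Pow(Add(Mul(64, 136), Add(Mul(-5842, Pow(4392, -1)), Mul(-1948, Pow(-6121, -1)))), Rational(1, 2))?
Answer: Add(-20736, Mul(Rational(1, 2240286), Pow(43679264781741211, Rational(1, 2)))) ≈ -20643.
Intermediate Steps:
X = 11755 (X = Add(-6, 11761) = 11755)
G = Mul(Rational(1, 2240286), Pow(43679264781741211, Rational(1, 2))) (G = Pow(Add(8704, Add(Mul(-5842, Rational(1, 4392)), Mul(-1948, Rational(-1, 6121)))), Rational(1, 2)) = Pow(Add(8704, Add(Rational(-2921, 2196), Rational(1948, 6121))), Rational(1, 2)) = Pow(Add(8704, Rational(-13601633, 13441716)), Rational(1, 2)) = Pow(Rational(116983094431, 13441716), Rational(1, 2)) = Mul(Rational(1, 2240286), Pow(43679264781741211, Rational(1, 2))) ≈ 93.290)
Add(Add(-32491, G), X) = Add(Add(-32491, Mul(Rational(1, 2240286), Pow(43679264781741211, Rational(1, 2)))), 11755) = Add(-20736, Mul(Rational(1, 2240286), Pow(43679264781741211, Rational(1, 2))))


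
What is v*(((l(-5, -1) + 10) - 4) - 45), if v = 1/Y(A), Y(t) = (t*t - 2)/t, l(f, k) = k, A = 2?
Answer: -40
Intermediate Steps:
Y(t) = (-2 + t²)/t (Y(t) = (t² - 2)/t = (-2 + t²)/t)
v = 1 (v = 1/(2 - 2/2) = 1/(2 - 2*½) = 1/(2 - 1) = 1/1 = 1)
v*(((l(-5, -1) + 10) - 4) - 45) = 1*(((-1 + 10) - 4) - 45) = 1*((9 - 4) - 45) = 1*(5 - 45) = 1*(-40) = -40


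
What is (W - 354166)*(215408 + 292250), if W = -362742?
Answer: -363944081464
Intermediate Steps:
(W - 354166)*(215408 + 292250) = (-362742 - 354166)*(215408 + 292250) = -716908*507658 = -363944081464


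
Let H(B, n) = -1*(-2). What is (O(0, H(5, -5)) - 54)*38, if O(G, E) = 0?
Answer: -2052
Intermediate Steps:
H(B, n) = 2
(O(0, H(5, -5)) - 54)*38 = (0 - 54)*38 = -54*38 = -2052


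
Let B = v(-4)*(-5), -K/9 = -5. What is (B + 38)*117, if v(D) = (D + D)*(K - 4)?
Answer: 196326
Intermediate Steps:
K = 45 (K = -9*(-5) = 45)
v(D) = 82*D (v(D) = (D + D)*(45 - 4) = (2*D)*41 = 82*D)
B = 1640 (B = (82*(-4))*(-5) = -328*(-5) = 1640)
(B + 38)*117 = (1640 + 38)*117 = 1678*117 = 196326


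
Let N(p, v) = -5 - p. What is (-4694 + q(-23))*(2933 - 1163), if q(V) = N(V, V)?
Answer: -8276520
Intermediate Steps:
q(V) = -5 - V
(-4694 + q(-23))*(2933 - 1163) = (-4694 + (-5 - 1*(-23)))*(2933 - 1163) = (-4694 + (-5 + 23))*1770 = (-4694 + 18)*1770 = -4676*1770 = -8276520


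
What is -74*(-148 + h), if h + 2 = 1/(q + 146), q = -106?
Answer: 221963/20 ≈ 11098.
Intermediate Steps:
h = -79/40 (h = -2 + 1/(-106 + 146) = -2 + 1/40 = -79/40 ≈ -1.9750)
-74*(-148 + h) = -74*(-148 - 79/40) = -74*(-5999/40) = 221963/20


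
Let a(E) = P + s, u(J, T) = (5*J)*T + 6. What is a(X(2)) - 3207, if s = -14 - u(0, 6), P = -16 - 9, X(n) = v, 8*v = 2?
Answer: -3252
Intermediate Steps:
u(J, T) = 6 + 5*J*T (u(J, T) = 5*J*T + 6 = 6 + 5*J*T)
v = 1/4 (v = (1/8)*2 = 1/4 ≈ 0.25000)
X(n) = 1/4
P = -25
s = -20 (s = -14 - (6 + 5*0*6) = -14 - (6 + 0) = -14 - 1*6 = -14 - 6 = -20)
a(E) = -45 (a(E) = -25 - 20 = -45)
a(X(2)) - 3207 = -45 - 3207 = -3252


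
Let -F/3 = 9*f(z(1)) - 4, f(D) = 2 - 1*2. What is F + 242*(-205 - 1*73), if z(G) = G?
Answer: -67264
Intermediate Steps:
f(D) = 0 (f(D) = 2 - 2 = 0)
F = 12 (F = -3*(9*0 - 4) = -3*(0 - 4) = -3*(-4) = 12)
F + 242*(-205 - 1*73) = 12 + 242*(-205 - 1*73) = 12 + 242*(-205 - 73) = 12 + 242*(-278) = 12 - 67276 = -67264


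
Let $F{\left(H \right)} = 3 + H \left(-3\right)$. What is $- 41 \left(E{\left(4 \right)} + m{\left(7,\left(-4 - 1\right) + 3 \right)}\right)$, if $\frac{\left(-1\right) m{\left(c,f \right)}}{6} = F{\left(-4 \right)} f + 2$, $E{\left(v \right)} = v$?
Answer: $-7052$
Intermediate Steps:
$F{\left(H \right)} = 3 - 3 H$
$m{\left(c,f \right)} = -12 - 90 f$ ($m{\left(c,f \right)} = - 6 \left(\left(3 - -12\right) f + 2\right) = - 6 \left(\left(3 + 12\right) f + 2\right) = - 6 \left(15 f + 2\right) = - 6 \left(2 + 15 f\right) = -12 - 90 f$)
$- 41 \left(E{\left(4 \right)} + m{\left(7,\left(-4 - 1\right) + 3 \right)}\right) = - 41 \left(4 - \left(12 + 90 \left(\left(-4 - 1\right) + 3\right)\right)\right) = - 41 \left(4 - \left(12 + 90 \left(-5 + 3\right)\right)\right) = - 41 \left(4 - -168\right) = - 41 \left(4 + \left(-12 + 180\right)\right) = - 41 \left(4 + 168\right) = \left(-41\right) 172 = -7052$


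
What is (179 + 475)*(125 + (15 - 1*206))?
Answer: -43164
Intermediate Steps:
(179 + 475)*(125 + (15 - 1*206)) = 654*(125 + (15 - 206)) = 654*(125 - 191) = 654*(-66) = -43164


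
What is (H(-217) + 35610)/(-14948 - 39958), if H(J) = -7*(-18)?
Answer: -5956/9151 ≈ -0.65086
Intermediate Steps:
H(J) = 126
(H(-217) + 35610)/(-14948 - 39958) = (126 + 35610)/(-14948 - 39958) = 35736/(-54906) = 35736*(-1/54906) = -5956/9151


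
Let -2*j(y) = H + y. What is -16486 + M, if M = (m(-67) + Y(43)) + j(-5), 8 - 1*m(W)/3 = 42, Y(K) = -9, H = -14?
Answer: -33175/2 ≈ -16588.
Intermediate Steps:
j(y) = 7 - y/2 (j(y) = -(-14 + y)/2 = 7 - y/2)
m(W) = -102 (m(W) = 24 - 3*42 = 24 - 126 = -102)
M = -203/2 (M = (-102 - 9) + (7 - ½*(-5)) = -111 + (7 + 5/2) = -111 + 19/2 = -203/2 ≈ -101.50)
-16486 + M = -16486 - 203/2 = -33175/2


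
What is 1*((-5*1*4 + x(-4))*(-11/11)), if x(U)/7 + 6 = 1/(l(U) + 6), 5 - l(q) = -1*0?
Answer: 675/11 ≈ 61.364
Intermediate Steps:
l(q) = 5 (l(q) = 5 - (-1)*0 = 5 - 1*0 = 5 + 0 = 5)
x(U) = -455/11 (x(U) = -42 + 7/(5 + 6) = -42 + 7/11 = -455/11)
1*((-5*1*4 + x(-4))*(-11/11)) = 1*((-5*1*4 - 455/11)*(-11/11)) = 1*((-5*4 - 455/11)*(-11*1/11)) = 1*((-20 - 455/11)*(-1)) = 1*(-675/11*(-1)) = 1*(675/11) = 675/11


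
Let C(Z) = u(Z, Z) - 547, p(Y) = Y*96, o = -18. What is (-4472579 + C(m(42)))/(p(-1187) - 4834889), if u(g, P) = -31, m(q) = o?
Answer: 4473157/4948841 ≈ 0.90388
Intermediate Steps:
m(q) = -18
p(Y) = 96*Y
C(Z) = -578 (C(Z) = -31 - 547 = -578)
(-4472579 + C(m(42)))/(p(-1187) - 4834889) = (-4472579 - 578)/(96*(-1187) - 4834889) = -4473157/(-113952 - 4834889) = -4473157/(-4948841) = -4473157*(-1/4948841) = 4473157/4948841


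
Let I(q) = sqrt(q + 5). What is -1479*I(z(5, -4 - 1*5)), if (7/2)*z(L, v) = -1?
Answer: -1479*sqrt(231)/7 ≈ -3211.3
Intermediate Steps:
z(L, v) = -2/7 (z(L, v) = (2/7)*(-1) = -2/7)
I(q) = sqrt(5 + q)
-1479*I(z(5, -4 - 1*5)) = -1479*sqrt(5 - 2/7) = -1479*sqrt(231)/7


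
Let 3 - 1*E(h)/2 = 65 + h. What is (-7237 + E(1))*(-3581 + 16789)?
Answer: -97250504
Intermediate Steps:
E(h) = -124 - 2*h (E(h) = 6 - 2*(65 + h) = 6 + (-130 - 2*h) = -124 - 2*h)
(-7237 + E(1))*(-3581 + 16789) = (-7237 + (-124 - 2*1))*(-3581 + 16789) = (-7237 + (-124 - 2))*13208 = (-7237 - 126)*13208 = -7363*13208 = -97250504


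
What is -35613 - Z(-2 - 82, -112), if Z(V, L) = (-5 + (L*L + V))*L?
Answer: 1359347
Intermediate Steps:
Z(V, L) = L*(-5 + V + L²) (Z(V, L) = (-5 + (L² + V))*L = (-5 + (V + L²))*L = (-5 + V + L²)*L = L*(-5 + V + L²))
-35613 - Z(-2 - 82, -112) = -35613 - (-112)*(-5 + (-2 - 82) + (-112)²) = -35613 - (-112)*(-5 - 84 + 12544) = -35613 - (-112)*12455 = -35613 - 1*(-1394960) = -35613 + 1394960 = 1359347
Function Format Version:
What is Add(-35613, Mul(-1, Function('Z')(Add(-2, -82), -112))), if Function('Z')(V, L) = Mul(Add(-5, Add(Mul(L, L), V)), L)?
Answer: 1359347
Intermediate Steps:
Function('Z')(V, L) = Mul(L, Add(-5, V, Pow(L, 2))) (Function('Z')(V, L) = Mul(Add(-5, Add(Pow(L, 2), V)), L) = Mul(Add(-5, Add(V, Pow(L, 2))), L) = Mul(Add(-5, V, Pow(L, 2)), L) = Mul(L, Add(-5, V, Pow(L, 2))))
Add(-35613, Mul(-1, Function('Z')(Add(-2, -82), -112))) = Add(-35613, Mul(-1, Mul(-112, Add(-5, Add(-2, -82), Pow(-112, 2))))) = Add(-35613, Mul(-1, Mul(-112, Add(-5, -84, 12544)))) = Add(-35613, Mul(-1, Mul(-112, 12455))) = Add(-35613, Mul(-1, -1394960)) = Add(-35613, 1394960) = 1359347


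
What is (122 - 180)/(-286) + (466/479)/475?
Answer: 6664863/32536075 ≈ 0.20485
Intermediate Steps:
(122 - 180)/(-286) + (466/479)/475 = -58*(-1/286) + (466*(1/479))*(1/475) = 29/143 + (466/479)*(1/475) = 29/143 + 466/227525 = 6664863/32536075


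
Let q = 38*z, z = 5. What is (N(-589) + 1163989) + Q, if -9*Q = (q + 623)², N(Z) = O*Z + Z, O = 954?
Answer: 528053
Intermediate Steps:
N(Z) = 955*Z (N(Z) = 954*Z + Z = 955*Z)
q = 190 (q = 38*5 = 190)
Q = -73441 (Q = -(190 + 623)²/9 = -⅑*813² = -⅑*660969 = -73441)
(N(-589) + 1163989) + Q = (955*(-589) + 1163989) - 73441 = (-562495 + 1163989) - 73441 = 601494 - 73441 = 528053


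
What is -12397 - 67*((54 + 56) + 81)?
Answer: -25194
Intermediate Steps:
-12397 - 67*((54 + 56) + 81) = -12397 - 67*(110 + 81) = -12397 - 67*191 = -12397 - 1*12797 = -12397 - 12797 = -25194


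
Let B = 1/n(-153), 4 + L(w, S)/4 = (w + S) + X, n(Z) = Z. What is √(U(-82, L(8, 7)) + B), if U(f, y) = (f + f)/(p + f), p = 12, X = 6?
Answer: √7444045/1785 ≈ 1.5285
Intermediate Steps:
L(w, S) = 8 + 4*S + 4*w (L(w, S) = -16 + 4*((w + S) + 6) = -16 + 4*((S + w) + 6) = -16 + 4*(6 + S + w) = -16 + (24 + 4*S + 4*w) = 8 + 4*S + 4*w)
B = -1/153 (B = 1/(-153) = -1/153 ≈ -0.0065359)
U(f, y) = 2*f/(12 + f) (U(f, y) = (f + f)/(12 + f) = (2*f)/(12 + f) = 2*f/(12 + f))
√(U(-82, L(8, 7)) + B) = √(2*(-82)/(12 - 82) - 1/153) = √(2*(-82)/(-70) - 1/153) = √(2*(-82)*(-1/70) - 1/153) = √(82/35 - 1/153) = √(12511/5355) = √7444045/1785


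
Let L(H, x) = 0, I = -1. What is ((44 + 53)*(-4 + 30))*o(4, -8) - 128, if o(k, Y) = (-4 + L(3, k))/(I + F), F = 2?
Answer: -10216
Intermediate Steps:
o(k, Y) = -4 (o(k, Y) = (-4 + 0)/(-1 + 2) = -4/1 = -4*1 = -4)
((44 + 53)*(-4 + 30))*o(4, -8) - 128 = ((44 + 53)*(-4 + 30))*(-4) - 128 = (97*26)*(-4) - 128 = 2522*(-4) - 128 = -10088 - 128 = -10216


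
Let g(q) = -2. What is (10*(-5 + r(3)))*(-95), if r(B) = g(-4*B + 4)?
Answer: 6650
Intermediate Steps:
r(B) = -2
(10*(-5 + r(3)))*(-95) = (10*(-5 - 2))*(-95) = (10*(-7))*(-95) = -70*(-95) = 6650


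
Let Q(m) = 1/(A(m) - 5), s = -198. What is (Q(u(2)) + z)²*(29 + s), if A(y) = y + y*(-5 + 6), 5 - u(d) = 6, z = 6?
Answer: -284089/49 ≈ -5797.7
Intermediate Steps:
u(d) = -1 (u(d) = 5 - 1*6 = 5 - 6 = -1)
A(y) = 2*y (A(y) = y + y*1 = y + y = 2*y)
Q(m) = 1/(-5 + 2*m) (Q(m) = 1/(2*m - 5) = 1/(-5 + 2*m))
(Q(u(2)) + z)²*(29 + s) = (1/(-5 + 2*(-1)) + 6)²*(29 - 198) = (1/(-5 - 2) + 6)²*(-169) = (1/(-7) + 6)²*(-169) = (-⅐ + 6)²*(-169) = (41/7)²*(-169) = (1681/49)*(-169) = -284089/49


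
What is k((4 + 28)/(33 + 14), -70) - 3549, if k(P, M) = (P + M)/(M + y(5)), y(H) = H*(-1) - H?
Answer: -6670491/1880 ≈ -3548.1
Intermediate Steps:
y(H) = -2*H (y(H) = -H - H = -2*H)
k(P, M) = (M + P)/(-10 + M) (k(P, M) = (P + M)/(M - 2*5) = (M + P)/(M - 10) = (M + P)/(-10 + M))
k((4 + 28)/(33 + 14), -70) - 3549 = (-70 + (4 + 28)/(33 + 14))/(-10 - 70) - 3549 = (-70 + 32/47)/(-80) - 3549 = -(-70 + 32*(1/47))/80 - 3549 = -(-70 + 32/47)/80 - 3549 = -1/80*(-3258/47) - 3549 = 1629/1880 - 3549 = -6670491/1880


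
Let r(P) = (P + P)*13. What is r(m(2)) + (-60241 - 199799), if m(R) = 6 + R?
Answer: -259832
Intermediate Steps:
r(P) = 26*P (r(P) = (2*P)*13 = 26*P)
r(m(2)) + (-60241 - 199799) = 26*(6 + 2) + (-60241 - 199799) = 26*8 - 260040 = 208 - 260040 = -259832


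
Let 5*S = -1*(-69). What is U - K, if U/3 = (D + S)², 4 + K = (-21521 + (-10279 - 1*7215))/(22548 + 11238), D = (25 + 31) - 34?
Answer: 361329517/93850 ≈ 3850.1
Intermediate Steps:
S = 69/5 (S = (-1*(-69))/5 = (⅕)*69 = 69/5 ≈ 13.800)
D = 22 (D = 56 - 34 = 22)
K = -19351/3754 (K = -4 + (-21521 + (-10279 - 1*7215))/(22548 + 11238) = -4 + (-21521 + (-10279 - 7215))/33786 = -4 + (-21521 - 17494)*(1/33786) = -4 - 39015*1/33786 = -4 - 4335/3754 = -19351/3754 ≈ -5.1548)
U = 96123/25 (U = 3*(22 + 69/5)² = 3*(179/5)² = 3*(32041/25) = 96123/25 ≈ 3844.9)
U - K = 96123/25 - 1*(-19351/3754) = 96123/25 + 19351/3754 = 361329517/93850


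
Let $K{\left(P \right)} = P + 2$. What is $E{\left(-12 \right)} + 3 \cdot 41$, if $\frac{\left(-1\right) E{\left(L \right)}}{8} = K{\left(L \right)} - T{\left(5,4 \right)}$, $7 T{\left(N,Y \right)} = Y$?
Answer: $\frac{1453}{7} \approx 207.57$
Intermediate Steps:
$K{\left(P \right)} = 2 + P$
$T{\left(N,Y \right)} = \frac{Y}{7}$
$E{\left(L \right)} = - \frac{80}{7} - 8 L$ ($E{\left(L \right)} = - 8 \left(\left(2 + L\right) - \frac{1}{7} \cdot 4\right) = - 8 \left(\left(2 + L\right) - \frac{4}{7}\right) = - 8 \left(\frac{10}{7} + L\right) = - \frac{80}{7} - 8 L$)
$E{\left(-12 \right)} + 3 \cdot 41 = \left(- \frac{80}{7} - -96\right) + 3 \cdot 41 = \left(- \frac{80}{7} + 96\right) + 123 = \frac{592}{7} + 123 = \frac{1453}{7}$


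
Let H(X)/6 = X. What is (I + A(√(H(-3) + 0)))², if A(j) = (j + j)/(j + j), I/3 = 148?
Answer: 198025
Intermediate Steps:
I = 444 (I = 3*148 = 444)
H(X) = 6*X
A(j) = 1 (A(j) = (2*j)/((2*j)) = (2*j)*(1/(2*j)) = 1)
(I + A(√(H(-3) + 0)))² = (444 + 1)² = 445² = 198025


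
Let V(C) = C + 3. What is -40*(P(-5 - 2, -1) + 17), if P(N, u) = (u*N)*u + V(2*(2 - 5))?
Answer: -280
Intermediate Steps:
V(C) = 3 + C
P(N, u) = -3 + N*u**2 (P(N, u) = (u*N)*u + (3 + 2*(2 - 5)) = (N*u)*u + (3 + 2*(-3)) = N*u**2 + (3 - 6) = N*u**2 - 3 = -3 + N*u**2)
-40*(P(-5 - 2, -1) + 17) = -40*((-3 + (-5 - 2)*(-1)**2) + 17) = -40*((-3 - 7*1) + 17) = -40*((-3 - 7) + 17) = -40*(-10 + 17) = -40*7 = -280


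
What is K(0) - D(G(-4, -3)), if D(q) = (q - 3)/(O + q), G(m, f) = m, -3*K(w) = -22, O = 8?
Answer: 109/12 ≈ 9.0833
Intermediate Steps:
K(w) = 22/3 (K(w) = -1/3*(-22) = 22/3)
D(q) = (-3 + q)/(8 + q) (D(q) = (q - 3)/(8 + q) = (-3 + q)/(8 + q))
K(0) - D(G(-4, -3)) = 22/3 - (-3 - 4)/(8 - 4) = 22/3 - (-7)/4 = 22/3 - 1*(-7/4) = 22/3 + 7/4 = 109/12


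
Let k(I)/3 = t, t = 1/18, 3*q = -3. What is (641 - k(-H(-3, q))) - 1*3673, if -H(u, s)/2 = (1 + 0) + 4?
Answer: -18193/6 ≈ -3032.2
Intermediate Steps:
q = -1 (q = (⅓)*(-3) = -1)
H(u, s) = -10 (H(u, s) = -2*((1 + 0) + 4) = -2*(1 + 4) = -2*5 = -10)
t = 1/18 ≈ 0.055556
k(I) = ⅙ (k(I) = 3*(1/18) = ⅙)
(641 - k(-H(-3, q))) - 1*3673 = (641 - 1*⅙) - 1*3673 = (641 - ⅙) - 3673 = 3845/6 - 3673 = -18193/6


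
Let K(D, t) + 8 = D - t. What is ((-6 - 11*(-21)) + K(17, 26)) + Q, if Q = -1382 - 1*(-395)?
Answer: -779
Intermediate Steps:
K(D, t) = -8 + D - t (K(D, t) = -8 + (D - t) = -8 + D - t)
Q = -987 (Q = -1382 + 395 = -987)
((-6 - 11*(-21)) + K(17, 26)) + Q = ((-6 - 11*(-21)) + (-8 + 17 - 1*26)) - 987 = ((-6 + 231) + (-8 + 17 - 26)) - 987 = (225 - 17) - 987 = 208 - 987 = -779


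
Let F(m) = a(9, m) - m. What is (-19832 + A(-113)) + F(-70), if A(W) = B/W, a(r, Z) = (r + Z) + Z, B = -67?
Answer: -2247842/113 ≈ -19892.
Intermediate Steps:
a(r, Z) = r + 2*Z (a(r, Z) = (Z + r) + Z = r + 2*Z)
F(m) = 9 + m (F(m) = (9 + 2*m) - m = 9 + m)
A(W) = -67/W
(-19832 + A(-113)) + F(-70) = (-19832 - 67/(-113)) + (9 - 70) = (-19832 - 67*(-1/113)) - 61 = (-19832 + 67/113) - 61 = -2240949/113 - 61 = -2247842/113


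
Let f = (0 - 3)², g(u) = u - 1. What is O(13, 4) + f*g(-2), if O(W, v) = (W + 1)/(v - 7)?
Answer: -95/3 ≈ -31.667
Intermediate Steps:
g(u) = -1 + u
f = 9 (f = (-3)² = 9)
O(W, v) = (1 + W)/(-7 + v)
O(13, 4) + f*g(-2) = (1 + 13)/(-7 + 4) + 9*(-1 - 2) = 14/(-3) + 9*(-3) = -⅓*14 - 27 = -14/3 - 27 = -95/3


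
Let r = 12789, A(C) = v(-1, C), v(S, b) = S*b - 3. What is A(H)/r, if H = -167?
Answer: 164/12789 ≈ 0.012824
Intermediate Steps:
v(S, b) = -3 + S*b
A(C) = -3 - C
A(H)/r = (-3 - 1*(-167))/12789 = (-3 + 167)*(1/12789) = 164*(1/12789) = 164/12789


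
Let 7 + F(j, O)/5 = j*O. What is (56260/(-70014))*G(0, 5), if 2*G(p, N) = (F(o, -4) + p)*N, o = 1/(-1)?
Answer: 351625/11669 ≈ 30.133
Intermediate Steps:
o = -1
F(j, O) = -35 + 5*O*j (F(j, O) = -35 + 5*(j*O) = -35 + 5*(O*j) = -35 + 5*O*j)
G(p, N) = N*(-15 + p)/2 (G(p, N) = (((-35 + 5*(-4)*(-1)) + p)*N)/2 = (((-35 + 20) + p)*N)/2 = ((-15 + p)*N)/2 = (N*(-15 + p))/2 = N*(-15 + p)/2)
(56260/(-70014))*G(0, 5) = (56260/(-70014))*((½)*5*(-15 + 0)) = (56260*(-1/70014))*((½)*5*(-15)) = -28130/35007*(-75/2) = 351625/11669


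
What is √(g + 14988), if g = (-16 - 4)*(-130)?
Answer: 2*√4397 ≈ 132.62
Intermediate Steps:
g = 2600 (g = -20*(-130) = 2600)
√(g + 14988) = √(2600 + 14988) = √17588 = 2*√4397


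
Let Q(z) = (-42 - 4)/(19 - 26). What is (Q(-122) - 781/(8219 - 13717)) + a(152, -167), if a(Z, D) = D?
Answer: -6168787/38486 ≈ -160.29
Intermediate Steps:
Q(z) = 46/7 (Q(z) = -46/(-7) = -46*(-1/7) = 46/7)
(Q(-122) - 781/(8219 - 13717)) + a(152, -167) = (46/7 - 781/(8219 - 13717)) - 167 = (46/7 - 781/(-5498)) - 167 = (46/7 - 781*(-1/5498)) - 167 = (46/7 + 781/5498) - 167 = 258375/38486 - 167 = -6168787/38486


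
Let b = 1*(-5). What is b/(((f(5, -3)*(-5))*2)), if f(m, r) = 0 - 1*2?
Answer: -¼ ≈ -0.25000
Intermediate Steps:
f(m, r) = -2 (f(m, r) = 0 - 2 = -2)
b = -5
b/(((f(5, -3)*(-5))*2)) = -5/(-2*(-5)*2) = -5/(10*2) = -5/20 = (1/20)*(-5) = -¼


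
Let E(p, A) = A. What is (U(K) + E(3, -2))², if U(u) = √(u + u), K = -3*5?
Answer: (2 - I*√30)² ≈ -26.0 - 21.909*I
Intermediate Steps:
K = -15
U(u) = √2*√u (U(u) = √(2*u) = √2*√u)
(U(K) + E(3, -2))² = (√2*√(-15) - 2)² = (√2*(I*√15) - 2)² = (I*√30 - 2)² = (-2 + I*√30)²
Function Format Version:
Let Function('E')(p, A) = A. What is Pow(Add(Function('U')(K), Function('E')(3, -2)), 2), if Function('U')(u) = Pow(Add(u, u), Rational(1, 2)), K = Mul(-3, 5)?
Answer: Pow(Add(2, Mul(-1, I, Pow(30, Rational(1, 2)))), 2) ≈ Add(-26.000, Mul(-21.909, I))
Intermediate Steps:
K = -15
Function('U')(u) = Mul(Pow(2, Rational(1, 2)), Pow(u, Rational(1, 2))) (Function('U')(u) = Pow(Mul(2, u), Rational(1, 2)) = Mul(Pow(2, Rational(1, 2)), Pow(u, Rational(1, 2))))
Pow(Add(Function('U')(K), Function('E')(3, -2)), 2) = Pow(Add(Mul(Pow(2, Rational(1, 2)), Pow(-15, Rational(1, 2))), -2), 2) = Pow(Add(Mul(Pow(2, Rational(1, 2)), Mul(I, Pow(15, Rational(1, 2)))), -2), 2) = Pow(Add(Mul(I, Pow(30, Rational(1, 2))), -2), 2) = Pow(Add(-2, Mul(I, Pow(30, Rational(1, 2)))), 2)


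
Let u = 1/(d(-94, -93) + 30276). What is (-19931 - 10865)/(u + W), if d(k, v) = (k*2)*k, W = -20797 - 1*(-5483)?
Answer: 1476606608/734275671 ≈ 2.0110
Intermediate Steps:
W = -15314 (W = -20797 + 5483 = -15314)
d(k, v) = 2*k**2 (d(k, v) = (2*k)*k = 2*k**2)
u = 1/47948 (u = 1/(2*(-94)**2 + 30276) = 1/(2*8836 + 30276) = 1/(17672 + 30276) = 1/47948 ≈ 2.0856e-5)
(-19931 - 10865)/(u + W) = (-19931 - 10865)/(1/47948 - 15314) = -30796/(-734275671/47948) = -30796*(-47948/734275671) = 1476606608/734275671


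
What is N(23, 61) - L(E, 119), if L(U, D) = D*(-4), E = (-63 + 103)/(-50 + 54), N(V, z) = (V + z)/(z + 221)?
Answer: 22386/47 ≈ 476.30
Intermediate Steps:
N(V, z) = (V + z)/(221 + z)
E = 10 (E = 40/4 = 40*(1/4) = 10)
L(U, D) = -4*D
N(23, 61) - L(E, 119) = (23 + 61)/(221 + 61) - (-4)*119 = 84/282 - 1*(-476) = (1/282)*84 + 476 = 14/47 + 476 = 22386/47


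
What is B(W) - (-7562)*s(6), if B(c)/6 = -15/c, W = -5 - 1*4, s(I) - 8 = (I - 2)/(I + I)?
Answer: 189080/3 ≈ 63027.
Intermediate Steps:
s(I) = 8 + (-2 + I)/(2*I) (s(I) = 8 + (I - 2)/(I + I) = 8 + (-2 + I)/((2*I)) = 8 + (-2 + I)*(1/(2*I)) = 8 + (-2 + I)/(2*I))
W = -9 (W = -5 - 4 = -9)
B(c) = -90/c (B(c) = 6*(-15/c) = -90/c)
B(W) - (-7562)*s(6) = -90/(-9) - (-7562)*(17/2 - 1/6) = -90*(-⅑) - (-7562)*(17/2 - 1*⅙) = 10 - (-7562)*(17/2 - ⅙) = 10 - (-7562)*25/3 = 10 - 398*(-475/3) = 10 + 189050/3 = 189080/3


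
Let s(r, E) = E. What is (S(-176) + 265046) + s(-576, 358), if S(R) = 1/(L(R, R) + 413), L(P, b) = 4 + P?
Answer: 63962365/241 ≈ 2.6540e+5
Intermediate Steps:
S(R) = 1/(417 + R) (S(R) = 1/((4 + R) + 413) = 1/(417 + R))
(S(-176) + 265046) + s(-576, 358) = (1/(417 - 176) + 265046) + 358 = (1/241 + 265046) + 358 = 63876087/241 + 358 = 63962365/241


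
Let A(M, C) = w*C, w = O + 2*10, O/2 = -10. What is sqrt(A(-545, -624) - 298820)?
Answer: 2*I*sqrt(74705) ≈ 546.64*I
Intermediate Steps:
O = -20 (O = 2*(-10) = -20)
w = 0 (w = -20 + 2*10 = -20 + 20 = 0)
A(M, C) = 0 (A(M, C) = 0*C = 0)
sqrt(A(-545, -624) - 298820) = sqrt(0 - 298820) = sqrt(-298820) = 2*I*sqrt(74705)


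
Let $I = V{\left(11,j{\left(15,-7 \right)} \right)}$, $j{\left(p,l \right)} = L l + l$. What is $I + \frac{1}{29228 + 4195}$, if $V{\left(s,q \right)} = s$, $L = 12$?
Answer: $\frac{367654}{33423} \approx 11.0$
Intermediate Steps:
$j{\left(p,l \right)} = 13 l$ ($j{\left(p,l \right)} = 12 l + l = 13 l$)
$I = 11$
$I + \frac{1}{29228 + 4195} = 11 + \frac{1}{29228 + 4195} = 11 + \frac{1}{33423} = \frac{367654}{33423}$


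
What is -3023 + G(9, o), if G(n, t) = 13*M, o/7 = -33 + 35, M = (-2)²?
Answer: -2971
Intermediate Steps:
M = 4
o = 14 (o = 7*(-33 + 35) = 7*2 = 14)
G(n, t) = 52 (G(n, t) = 13*4 = 52)
-3023 + G(9, o) = -3023 + 52 = -2971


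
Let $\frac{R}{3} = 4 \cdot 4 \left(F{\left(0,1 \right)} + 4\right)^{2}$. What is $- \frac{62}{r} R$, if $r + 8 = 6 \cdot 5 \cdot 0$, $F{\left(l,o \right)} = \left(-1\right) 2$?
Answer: $1488$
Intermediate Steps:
$F{\left(l,o \right)} = -2$
$r = -8$ ($r = -8 + 6 \cdot 5 \cdot 0 = -8 + 30 \cdot 0 = -8 + 0 = -8$)
$R = 192$ ($R = 3 \cdot 4 \cdot 4 \left(-2 + 4\right)^{2} = 3 \cdot 16 \cdot 2^{2} = 3 \cdot 16 \cdot 4 = 3 \cdot 64 = 192$)
$- \frac{62}{r} R = - \frac{62}{-8} \cdot 192 = \left(-62\right) \left(- \frac{1}{8}\right) 192 = \frac{31}{4} \cdot 192 = 1488$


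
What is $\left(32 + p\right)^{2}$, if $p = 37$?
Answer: $4761$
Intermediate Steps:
$\left(32 + p\right)^{2} = \left(32 + 37\right)^{2} = 69^{2} = 4761$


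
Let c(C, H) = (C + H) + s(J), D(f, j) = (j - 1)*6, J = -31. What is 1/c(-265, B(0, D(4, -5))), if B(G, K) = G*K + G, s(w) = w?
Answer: -1/296 ≈ -0.0033784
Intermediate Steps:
D(f, j) = -6 + 6*j (D(f, j) = (-1 + j)*6 = -6 + 6*j)
B(G, K) = G + G*K
c(C, H) = -31 + C + H (c(C, H) = (C + H) - 31 = -31 + C + H)
1/c(-265, B(0, D(4, -5))) = 1/(-31 - 265 + 0*(1 + (-6 + 6*(-5)))) = 1/(-31 - 265 + 0*(1 + (-6 - 30))) = 1/(-31 - 265 + 0*(1 - 36)) = 1/(-31 - 265 + 0*(-35)) = 1/(-31 - 265 + 0) = 1/(-296) = -1/296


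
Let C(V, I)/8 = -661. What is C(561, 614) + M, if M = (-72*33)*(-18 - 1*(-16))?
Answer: -536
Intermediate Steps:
C(V, I) = -5288 (C(V, I) = 8*(-661) = -5288)
M = 4752 (M = -2376*(-18 + 16) = -2376*(-2) = 4752)
C(561, 614) + M = -5288 + 4752 = -536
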